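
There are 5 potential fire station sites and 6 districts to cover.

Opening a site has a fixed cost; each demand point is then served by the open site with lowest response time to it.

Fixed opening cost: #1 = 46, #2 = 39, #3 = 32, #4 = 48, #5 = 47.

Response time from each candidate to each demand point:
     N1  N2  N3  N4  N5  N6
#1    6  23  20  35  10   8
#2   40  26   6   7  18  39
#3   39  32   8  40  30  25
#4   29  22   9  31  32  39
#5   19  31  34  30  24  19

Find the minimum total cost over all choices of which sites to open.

Open {#1, #2}: assign each demand point to its cheapest open site.
  N1→#1 6, N2→#1 23, N3→#2 6, N4→#2 7, N5→#1 10, N6→#1 8
  response time 60, fixed 85 → total 145.
Compare {#1}: response time 102 + fixed 46 = 148.
Compare {#1, #3}: response time 90 + fixed 78 = 168.
Compare {#2}: response time 136 + fixed 39 = 175.
All other subsets cost ≥ 148. Minimum total cost: 145.

145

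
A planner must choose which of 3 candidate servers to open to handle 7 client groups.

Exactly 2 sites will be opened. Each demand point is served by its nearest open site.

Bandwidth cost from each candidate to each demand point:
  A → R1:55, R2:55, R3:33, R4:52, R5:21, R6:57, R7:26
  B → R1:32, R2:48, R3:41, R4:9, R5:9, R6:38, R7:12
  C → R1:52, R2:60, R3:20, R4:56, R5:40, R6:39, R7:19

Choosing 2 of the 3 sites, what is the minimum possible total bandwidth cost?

Open {B, C}.
  R1→B 32, R2→B 48, R3→C 20, R4→B 9, R5→B 9, R6→B 38, R7→B 12  ⇒ total 168.
Compare {A, B}: total 181.
Compare {A, C}: total 258.

168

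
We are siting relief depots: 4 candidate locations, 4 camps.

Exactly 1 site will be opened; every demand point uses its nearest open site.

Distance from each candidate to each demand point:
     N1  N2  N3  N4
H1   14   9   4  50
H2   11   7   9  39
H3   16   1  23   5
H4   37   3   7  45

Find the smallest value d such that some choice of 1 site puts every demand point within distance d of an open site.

Open {H3}.
  Farthest demand point is N3 at distance 23 (to H3); all others are ≤ 23.
With {H2} the worst case is 39.
With {H4} the worst case is 45.
No size-1 selection achieves below 23.

23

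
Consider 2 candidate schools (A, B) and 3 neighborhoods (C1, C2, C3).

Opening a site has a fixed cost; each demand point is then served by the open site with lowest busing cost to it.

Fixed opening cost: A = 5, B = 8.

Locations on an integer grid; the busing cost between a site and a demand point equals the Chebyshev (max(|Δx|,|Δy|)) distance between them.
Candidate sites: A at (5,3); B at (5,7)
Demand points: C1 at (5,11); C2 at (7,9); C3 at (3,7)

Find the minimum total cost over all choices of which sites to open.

Open {B}: assign each demand point to its cheapest open site.
  C1→B 4, C2→B 2, C3→B 2
  busing cost 8, fixed 8 → total 16.
Compare {A, B}: busing cost 8 + fixed 13 = 21.
Compare {A}: busing cost 18 + fixed 5 = 23.

16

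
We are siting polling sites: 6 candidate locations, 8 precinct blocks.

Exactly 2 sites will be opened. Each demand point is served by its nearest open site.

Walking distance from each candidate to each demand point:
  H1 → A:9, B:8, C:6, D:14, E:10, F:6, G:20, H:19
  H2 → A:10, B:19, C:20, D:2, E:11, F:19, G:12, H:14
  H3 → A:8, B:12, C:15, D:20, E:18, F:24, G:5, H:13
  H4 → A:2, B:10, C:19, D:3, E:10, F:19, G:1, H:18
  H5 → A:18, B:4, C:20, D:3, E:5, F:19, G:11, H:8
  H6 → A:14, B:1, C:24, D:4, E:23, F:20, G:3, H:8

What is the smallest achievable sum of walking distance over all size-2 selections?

47

Open {H1, H6}.
  A→H1 9, B→H6 1, C→H1 6, D→H6 4, E→H1 10, F→H1 6, G→H6 3, H→H6 8  ⇒ total 47.
Compare {H1, H5}: total 52.
Compare {H1, H4}: total 54.
No size-2 selection does better; minimum is 47.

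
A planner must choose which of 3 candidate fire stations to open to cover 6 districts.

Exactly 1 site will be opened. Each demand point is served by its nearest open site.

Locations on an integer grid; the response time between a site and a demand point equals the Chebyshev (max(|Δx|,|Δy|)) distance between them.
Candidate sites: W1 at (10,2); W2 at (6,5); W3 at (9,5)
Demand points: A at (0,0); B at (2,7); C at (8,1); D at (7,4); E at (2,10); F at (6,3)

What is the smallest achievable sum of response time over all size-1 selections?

Open {W2}.
  A→W2 6, B→W2 4, C→W2 4, D→W2 1, E→W2 5, F→W2 2  ⇒ total 22.
Compare {W3}: total 32.
Compare {W1}: total 35.

22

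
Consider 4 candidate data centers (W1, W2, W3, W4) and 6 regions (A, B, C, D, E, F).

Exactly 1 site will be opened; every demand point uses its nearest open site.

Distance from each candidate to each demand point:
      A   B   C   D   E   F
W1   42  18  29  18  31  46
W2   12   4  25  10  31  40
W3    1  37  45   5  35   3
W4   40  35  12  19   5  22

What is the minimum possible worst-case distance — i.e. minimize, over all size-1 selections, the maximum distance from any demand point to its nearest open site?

40

Open {W2}.
  Farthest demand point is F at distance 40 (to W2); all others are ≤ 40.
With {W4} the worst case is 40.
With {W3} the worst case is 45.
No size-1 selection achieves below 40.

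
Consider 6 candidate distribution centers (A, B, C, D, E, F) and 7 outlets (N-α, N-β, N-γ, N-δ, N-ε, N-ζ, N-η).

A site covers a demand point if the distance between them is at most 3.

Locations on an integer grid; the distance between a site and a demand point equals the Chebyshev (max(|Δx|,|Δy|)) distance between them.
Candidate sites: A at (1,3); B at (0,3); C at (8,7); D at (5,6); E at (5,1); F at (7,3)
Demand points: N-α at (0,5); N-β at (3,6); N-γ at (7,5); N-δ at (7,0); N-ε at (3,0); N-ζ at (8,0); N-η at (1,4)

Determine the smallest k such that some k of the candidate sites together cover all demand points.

2

Coverage sets (demand points within 3 of each site):
  A: {N-α, N-β, N-ε, N-η}
  B: {N-α, N-β, N-ε, N-η}
  C: {N-γ}
  D: {N-β, N-γ}
  E: {N-δ, N-ε, N-ζ}
  F: {N-γ, N-δ, N-ζ}
No single site covers all 7 demand points.
But {A, F} covers everything, so the minimum is 2.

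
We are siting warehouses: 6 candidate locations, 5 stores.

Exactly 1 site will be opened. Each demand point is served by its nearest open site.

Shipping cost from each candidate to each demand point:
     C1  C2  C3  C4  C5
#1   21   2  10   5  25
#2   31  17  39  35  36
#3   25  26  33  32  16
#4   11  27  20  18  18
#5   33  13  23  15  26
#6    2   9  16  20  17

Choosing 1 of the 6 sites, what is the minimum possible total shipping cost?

Open {#1}.
  C1→#1 21, C2→#1 2, C3→#1 10, C4→#1 5, C5→#1 25  ⇒ total 63.
Compare {#6}: total 64.
Compare {#4}: total 94.
No size-1 selection does better; minimum is 63.

63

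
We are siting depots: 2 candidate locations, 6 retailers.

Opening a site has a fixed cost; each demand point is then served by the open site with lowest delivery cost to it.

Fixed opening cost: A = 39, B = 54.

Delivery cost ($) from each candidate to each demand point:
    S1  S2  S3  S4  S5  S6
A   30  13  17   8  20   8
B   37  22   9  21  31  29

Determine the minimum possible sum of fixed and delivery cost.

135

Open {A}: assign each demand point to its cheapest open site.
  S1→A 30, S2→A 13, S3→A 17, S4→A 8, S5→A 20, S6→A 8
  delivery cost 96, fixed 39 → total 135.
Compare {A, B}: delivery cost 88 + fixed 93 = 181.
Compare {B}: delivery cost 149 + fixed 54 = 203.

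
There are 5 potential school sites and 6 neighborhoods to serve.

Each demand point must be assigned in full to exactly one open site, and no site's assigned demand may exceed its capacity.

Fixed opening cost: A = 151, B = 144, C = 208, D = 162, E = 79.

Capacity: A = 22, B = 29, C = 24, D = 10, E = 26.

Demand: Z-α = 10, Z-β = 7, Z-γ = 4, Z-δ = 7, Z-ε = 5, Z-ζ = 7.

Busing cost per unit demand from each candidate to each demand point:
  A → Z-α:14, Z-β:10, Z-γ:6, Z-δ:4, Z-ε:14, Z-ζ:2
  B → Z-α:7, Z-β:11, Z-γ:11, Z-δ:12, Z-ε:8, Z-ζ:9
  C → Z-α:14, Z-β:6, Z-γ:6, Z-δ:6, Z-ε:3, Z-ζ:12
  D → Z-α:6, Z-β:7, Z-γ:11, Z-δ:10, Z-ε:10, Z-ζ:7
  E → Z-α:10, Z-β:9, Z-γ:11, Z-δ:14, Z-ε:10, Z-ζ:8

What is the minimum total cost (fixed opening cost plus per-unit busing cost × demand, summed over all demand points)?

509

Open {A, E}; cheapest assignment that respects the capacities:
  A (cap 22, load 18): Z-γ, Z-δ, Z-ζ — cost 4×6 + 7×4 + 7×2 = 66
  E (cap 26, load 22): Z-α, Z-β, Z-ε — cost 10×10 + 7×9 + 5×10 = 213
  Shipping 279, fixed 230 → total 509.
  Any other capacity-feasible assignment to {A, E} ships for at least 279.
Compare {A, B}: its best feasible assignment gives total 548.
Compare {C, E}: its best feasible assignment gives total 566.
Every other set of open sites that can feasibly serve all demand totals ≥ 548 even under its best assignment. Minimum: 509.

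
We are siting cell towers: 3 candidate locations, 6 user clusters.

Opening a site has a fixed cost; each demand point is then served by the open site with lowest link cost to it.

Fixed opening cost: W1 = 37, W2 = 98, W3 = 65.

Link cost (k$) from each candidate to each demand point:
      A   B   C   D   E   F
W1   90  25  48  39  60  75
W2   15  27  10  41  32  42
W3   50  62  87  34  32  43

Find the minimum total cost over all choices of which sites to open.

265

Open {W2}: assign each demand point to its cheapest open site.
  A→W2 15, B→W2 27, C→W2 10, D→W2 41, E→W2 32, F→W2 42
  link cost 167, fixed 98 → total 265.
Compare {W1, W2}: link cost 163 + fixed 135 = 298.
Compare {W2, W3}: link cost 160 + fixed 163 = 323.
Compare {W1, W3}: link cost 232 + fixed 102 = 334.
All other subsets cost ≥ 298. Minimum total cost: 265.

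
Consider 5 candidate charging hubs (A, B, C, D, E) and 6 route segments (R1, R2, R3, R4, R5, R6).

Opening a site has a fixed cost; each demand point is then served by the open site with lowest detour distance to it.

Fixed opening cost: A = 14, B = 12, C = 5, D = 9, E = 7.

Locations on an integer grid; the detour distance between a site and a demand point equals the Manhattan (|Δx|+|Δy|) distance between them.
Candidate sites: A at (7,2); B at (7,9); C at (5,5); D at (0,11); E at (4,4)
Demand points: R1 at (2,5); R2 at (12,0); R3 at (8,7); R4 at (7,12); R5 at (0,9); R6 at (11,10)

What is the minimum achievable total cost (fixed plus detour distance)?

Open {B, C}: assign each demand point to its cheapest open site.
  R1→C 3, R2→C 12, R3→B 3, R4→B 3, R5→B 7, R6→B 5
  detour distance 33, fixed 17 → total 50.
Compare {B, E}: detour distance 33 + fixed 19 = 52.
Compare {B}: detour distance 41 + fixed 12 = 53.
Compare {C}: detour distance 49 + fixed 5 = 54.
All other subsets cost ≥ 52. Minimum total cost: 50.

50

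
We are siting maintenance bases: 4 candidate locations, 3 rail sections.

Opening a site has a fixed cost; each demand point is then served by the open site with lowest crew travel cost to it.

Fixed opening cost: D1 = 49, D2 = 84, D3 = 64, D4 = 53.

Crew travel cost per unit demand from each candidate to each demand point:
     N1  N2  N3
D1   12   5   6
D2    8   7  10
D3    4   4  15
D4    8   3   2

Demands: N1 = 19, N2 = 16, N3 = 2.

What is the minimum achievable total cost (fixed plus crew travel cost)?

Open {D3}: assign each demand point to its cheapest open site.
  N1→D3 19×4=76, N2→D3 16×4=64, N3→D3 2×15=30
  crew travel cost 170, fixed 64 → total 234.
Compare {D3, D4}: crew travel cost 128 + fixed 117 = 245.
Compare {D4}: crew travel cost 204 + fixed 53 = 257.
Compare {D1, D3}: crew travel cost 152 + fixed 113 = 265.
All other subsets cost ≥ 245. Minimum total cost: 234.

234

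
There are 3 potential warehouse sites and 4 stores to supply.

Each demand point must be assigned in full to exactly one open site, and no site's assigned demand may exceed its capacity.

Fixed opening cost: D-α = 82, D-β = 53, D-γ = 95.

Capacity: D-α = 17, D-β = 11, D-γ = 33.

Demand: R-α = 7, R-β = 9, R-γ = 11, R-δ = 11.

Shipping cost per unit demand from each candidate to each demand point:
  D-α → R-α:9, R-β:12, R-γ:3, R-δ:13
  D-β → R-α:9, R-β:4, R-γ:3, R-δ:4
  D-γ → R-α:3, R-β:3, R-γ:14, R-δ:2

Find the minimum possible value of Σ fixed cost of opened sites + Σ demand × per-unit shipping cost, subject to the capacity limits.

251

Open {D-β, D-γ}; cheapest assignment that respects the capacities:
  D-β (cap 11, load 11): R-γ — cost 11×3 = 33
  D-γ (cap 33, load 27): R-α, R-β, R-δ — cost 7×3 + 9×3 + 11×2 = 70
  Shipping 103, fixed 148 → total 251.
  Any other capacity-feasible assignment to {D-β, D-γ} ships for at least 103.
Compare {D-α, D-γ}: its best feasible assignment gives total 280.
Compare {D-α, D-β, D-γ}: its best feasible assignment gives total 333.
Every other set of open sites that can feasibly serve all demand totals ≥ 280 even under its best assignment. Minimum: 251.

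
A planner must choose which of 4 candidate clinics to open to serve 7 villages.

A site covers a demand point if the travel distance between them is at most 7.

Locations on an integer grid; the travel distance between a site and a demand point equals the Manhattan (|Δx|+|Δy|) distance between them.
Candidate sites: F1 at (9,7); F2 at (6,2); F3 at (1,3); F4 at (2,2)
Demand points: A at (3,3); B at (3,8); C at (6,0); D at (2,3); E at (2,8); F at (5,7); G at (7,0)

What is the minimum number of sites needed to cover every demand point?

2

Coverage sets (demand points within 7 of each site):
  F1: {B, F}
  F2: {A, C, D, F, G}
  F3: {A, B, D, E}
  F4: {A, B, C, D, E, G}
No single site covers all 7 demand points.
But {F1, F4} covers everything, so the minimum is 2.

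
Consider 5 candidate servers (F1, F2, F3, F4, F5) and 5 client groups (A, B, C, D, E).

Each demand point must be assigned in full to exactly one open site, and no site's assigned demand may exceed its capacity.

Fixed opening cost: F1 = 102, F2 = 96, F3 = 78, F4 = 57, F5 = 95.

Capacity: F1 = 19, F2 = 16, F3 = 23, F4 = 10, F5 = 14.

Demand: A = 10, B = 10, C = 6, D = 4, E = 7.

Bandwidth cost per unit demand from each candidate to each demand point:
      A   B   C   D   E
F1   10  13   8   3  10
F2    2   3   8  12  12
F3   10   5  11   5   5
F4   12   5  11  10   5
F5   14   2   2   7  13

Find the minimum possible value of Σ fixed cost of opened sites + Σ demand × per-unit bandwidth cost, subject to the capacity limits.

Open {F2, F3}; cheapest assignment that respects the capacities:
  F2 (cap 16, load 16): A, C — cost 10×2 + 6×8 = 68
  F3 (cap 23, load 21): B, D, E — cost 10×5 + 4×5 + 7×5 = 105
  Shipping 173, fixed 174 → total 347.
  Any other capacity-feasible assignment to {F2, F3} ships for at least 173.
Compare {F2, F4, F5}: its best feasible assignment gives total 399.
Compare {F2, F3, F4}: its best feasible assignment gives total 404.
Every other set of open sites that can feasibly serve all demand totals ≥ 399 even under its best assignment. Minimum: 347.

347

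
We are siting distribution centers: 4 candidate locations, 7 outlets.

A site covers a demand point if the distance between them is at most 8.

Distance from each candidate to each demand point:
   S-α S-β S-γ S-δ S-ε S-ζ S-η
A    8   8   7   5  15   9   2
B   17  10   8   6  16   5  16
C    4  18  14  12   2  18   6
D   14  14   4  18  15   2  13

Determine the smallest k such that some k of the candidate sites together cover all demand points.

3

Coverage sets (demand points within 8 of each site):
  A: {S-α, S-β, S-γ, S-δ, S-η}
  B: {S-γ, S-δ, S-ζ}
  C: {S-α, S-ε, S-η}
  D: {S-γ, S-ζ}
No 2 sites suffice: every size-2 union leaves at least one demand point uncovered.
But {A, B, C} covers everything, so the minimum is 3.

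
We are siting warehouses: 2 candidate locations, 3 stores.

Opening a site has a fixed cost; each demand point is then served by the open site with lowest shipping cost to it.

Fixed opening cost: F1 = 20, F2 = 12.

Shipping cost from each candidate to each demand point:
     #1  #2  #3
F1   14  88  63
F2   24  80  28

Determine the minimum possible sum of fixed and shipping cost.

Open {F2}: assign each demand point to its cheapest open site.
  #1→F2 24, #2→F2 80, #3→F2 28
  shipping cost 132, fixed 12 → total 144.
Compare {F1, F2}: shipping cost 122 + fixed 32 = 154.
Compare {F1}: shipping cost 165 + fixed 20 = 185.

144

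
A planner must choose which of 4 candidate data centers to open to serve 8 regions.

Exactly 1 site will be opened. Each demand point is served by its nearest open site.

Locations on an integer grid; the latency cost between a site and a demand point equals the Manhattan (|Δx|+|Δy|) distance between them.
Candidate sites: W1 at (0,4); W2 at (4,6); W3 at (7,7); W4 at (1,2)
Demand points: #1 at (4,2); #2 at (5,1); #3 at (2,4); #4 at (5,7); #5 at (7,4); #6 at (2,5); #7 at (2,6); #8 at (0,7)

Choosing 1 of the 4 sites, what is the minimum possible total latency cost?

31

Open {W2}.
  #1→W2 4, #2→W2 6, #3→W2 4, #4→W2 2, #5→W2 5, #6→W2 3, #7→W2 2, #8→W2 5  ⇒ total 31.
Compare {W1}: total 41.
Compare {W4}: total 43.
No size-1 selection does better; minimum is 31.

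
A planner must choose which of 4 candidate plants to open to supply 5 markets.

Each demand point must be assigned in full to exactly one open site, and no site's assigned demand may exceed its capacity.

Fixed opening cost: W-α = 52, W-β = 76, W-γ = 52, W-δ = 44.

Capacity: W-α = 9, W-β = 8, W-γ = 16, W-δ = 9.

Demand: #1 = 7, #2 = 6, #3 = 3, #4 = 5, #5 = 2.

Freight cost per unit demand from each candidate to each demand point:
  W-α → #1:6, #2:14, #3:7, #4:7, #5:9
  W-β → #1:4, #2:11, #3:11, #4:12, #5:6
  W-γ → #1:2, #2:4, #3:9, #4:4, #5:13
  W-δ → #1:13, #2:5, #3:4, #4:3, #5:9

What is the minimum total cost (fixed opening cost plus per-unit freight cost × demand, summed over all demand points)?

187

Open {W-γ, W-δ}; cheapest assignment that respects the capacities:
  W-γ (cap 16, load 15): #1, #2, #5 — cost 7×2 + 6×4 + 2×13 = 64
  W-δ (cap 9, load 8): #3, #4 — cost 3×4 + 5×3 = 27
  Shipping 91, fixed 96 → total 187.
  Any other capacity-feasible assignment to {W-γ, W-δ} ships for at least 91.
Compare {W-α, W-γ}: its best feasible assignment gives total 222.
Compare {W-α, W-γ, W-δ}: its best feasible assignment gives total 231.
Every other set of open sites that can feasibly serve all demand totals ≥ 222 even under its best assignment. Minimum: 187.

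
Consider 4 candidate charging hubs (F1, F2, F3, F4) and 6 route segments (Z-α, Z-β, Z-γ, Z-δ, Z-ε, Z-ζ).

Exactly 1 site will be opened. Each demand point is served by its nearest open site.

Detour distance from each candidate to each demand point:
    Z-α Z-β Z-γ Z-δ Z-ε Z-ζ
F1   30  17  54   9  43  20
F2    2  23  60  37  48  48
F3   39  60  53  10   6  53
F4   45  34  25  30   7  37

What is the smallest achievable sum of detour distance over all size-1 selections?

Open {F1}.
  Z-α→F1 30, Z-β→F1 17, Z-γ→F1 54, Z-δ→F1 9, Z-ε→F1 43, Z-ζ→F1 20  ⇒ total 173.
Compare {F4}: total 178.
Compare {F2}: total 218.
No size-1 selection does better; minimum is 173.

173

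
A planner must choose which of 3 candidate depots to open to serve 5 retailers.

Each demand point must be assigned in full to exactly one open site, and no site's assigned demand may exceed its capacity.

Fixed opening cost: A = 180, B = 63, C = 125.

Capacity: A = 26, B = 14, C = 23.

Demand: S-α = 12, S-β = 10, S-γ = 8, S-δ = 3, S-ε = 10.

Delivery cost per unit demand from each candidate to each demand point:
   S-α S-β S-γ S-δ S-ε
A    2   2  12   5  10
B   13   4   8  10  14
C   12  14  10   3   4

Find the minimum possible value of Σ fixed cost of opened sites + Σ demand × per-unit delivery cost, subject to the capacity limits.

Open {A, C}; cheapest assignment that respects the capacities:
  A (cap 26, load 22): S-α, S-β — cost 12×2 + 10×2 = 44
  C (cap 23, load 21): S-γ, S-δ, S-ε — cost 8×10 + 3×3 + 10×4 = 129
  Shipping 173, fixed 305 → total 478.
  Any other capacity-feasible assignment to {A, C} ships for at least 173.
Compare {A, B, C}: its best feasible assignment gives total 525.
Every other set of open sites that can feasibly serve all demand totals ≥ 525 even under its best assignment. Minimum: 478.

478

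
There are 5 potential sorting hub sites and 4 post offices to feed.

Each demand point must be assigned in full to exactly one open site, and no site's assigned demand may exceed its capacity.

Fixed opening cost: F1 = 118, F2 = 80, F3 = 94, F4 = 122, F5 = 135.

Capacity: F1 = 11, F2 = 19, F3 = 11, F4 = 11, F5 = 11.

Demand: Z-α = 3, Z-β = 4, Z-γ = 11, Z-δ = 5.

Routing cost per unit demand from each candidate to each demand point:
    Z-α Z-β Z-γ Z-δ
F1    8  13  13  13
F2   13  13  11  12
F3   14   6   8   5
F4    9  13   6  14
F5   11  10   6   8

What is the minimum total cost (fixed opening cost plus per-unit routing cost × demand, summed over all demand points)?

Open {F2, F3}; cheapest assignment that respects the capacities:
  F2 (cap 19, load 14): Z-α, Z-γ — cost 3×13 + 11×11 = 160
  F3 (cap 11, load 9): Z-β, Z-δ — cost 4×6 + 5×5 = 49
  Shipping 209, fixed 174 → total 383.
  Any other capacity-feasible assignment to {F2, F3} ships for at least 209.
Compare {F2, F4}: its best feasible assignment gives total 419.
Compare {F2, F5}: its best feasible assignment gives total 432.
Every other set of open sites that can feasibly serve all demand totals ≥ 419 even under its best assignment. Minimum: 383.

383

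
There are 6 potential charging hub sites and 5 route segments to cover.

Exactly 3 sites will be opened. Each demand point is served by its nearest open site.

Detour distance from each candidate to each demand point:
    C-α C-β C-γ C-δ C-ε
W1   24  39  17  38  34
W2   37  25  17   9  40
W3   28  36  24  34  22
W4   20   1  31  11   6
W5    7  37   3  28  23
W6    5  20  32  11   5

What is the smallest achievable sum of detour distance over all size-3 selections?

25

Open {W4, W5, W6}.
  C-α→W6 5, C-β→W4 1, C-γ→W5 3, C-δ→W4 11, C-ε→W6 5  ⇒ total 25.
Compare {W2, W4, W5}: total 26.
Compare {W1, W4, W5}: total 28.
No size-3 selection does better; minimum is 25.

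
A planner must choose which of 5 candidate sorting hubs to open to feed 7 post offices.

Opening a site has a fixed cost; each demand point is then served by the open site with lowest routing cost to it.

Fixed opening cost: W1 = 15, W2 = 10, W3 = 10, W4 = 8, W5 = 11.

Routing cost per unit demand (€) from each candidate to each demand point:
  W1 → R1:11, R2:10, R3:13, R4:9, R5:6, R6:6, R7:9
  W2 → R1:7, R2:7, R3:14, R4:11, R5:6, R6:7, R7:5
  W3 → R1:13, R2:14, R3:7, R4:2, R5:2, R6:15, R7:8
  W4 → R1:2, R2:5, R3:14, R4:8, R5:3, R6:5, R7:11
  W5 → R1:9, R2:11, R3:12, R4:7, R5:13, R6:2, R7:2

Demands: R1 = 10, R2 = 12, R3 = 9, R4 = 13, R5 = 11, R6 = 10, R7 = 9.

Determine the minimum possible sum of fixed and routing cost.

Open {W3, W4, W5}: assign each demand point to its cheapest open site.
  R1→W4 10×2=20, R2→W4 12×5=60, R3→W3 9×7=63, R4→W3 13×2=26, R5→W3 11×2=22, R6→W5 10×2=20, R7→W5 9×2=18
  routing cost 229, fixed 29 → total 258.
Compare {W2, W3, W4, W5}: routing cost 229 + fixed 39 = 268.
Compare {W1, W3, W4, W5}: routing cost 229 + fixed 44 = 273.
Compare {W1, W2, W3, W4, W5}: routing cost 229 + fixed 54 = 283.
All other subsets cost ≥ 268. Minimum total cost: 258.

258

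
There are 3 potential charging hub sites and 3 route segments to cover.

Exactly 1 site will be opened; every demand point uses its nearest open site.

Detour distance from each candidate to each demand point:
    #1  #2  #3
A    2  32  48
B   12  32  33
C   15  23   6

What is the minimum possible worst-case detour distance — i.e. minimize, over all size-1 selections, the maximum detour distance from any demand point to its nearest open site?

Open {C}.
  Farthest demand point is #2 at detour distance 23 (to C); all others are ≤ 23.
With {B} the worst case is 33.
With {A} the worst case is 48.
No size-1 selection achieves below 23.

23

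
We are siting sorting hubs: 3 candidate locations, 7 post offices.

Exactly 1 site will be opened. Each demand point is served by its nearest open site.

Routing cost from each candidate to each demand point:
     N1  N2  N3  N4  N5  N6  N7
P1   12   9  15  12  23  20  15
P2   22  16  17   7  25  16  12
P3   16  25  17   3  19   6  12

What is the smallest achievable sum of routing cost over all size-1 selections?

Open {P3}.
  N1→P3 16, N2→P3 25, N3→P3 17, N4→P3 3, N5→P3 19, N6→P3 6, N7→P3 12  ⇒ total 98.
Compare {P1}: total 106.
Compare {P2}: total 115.

98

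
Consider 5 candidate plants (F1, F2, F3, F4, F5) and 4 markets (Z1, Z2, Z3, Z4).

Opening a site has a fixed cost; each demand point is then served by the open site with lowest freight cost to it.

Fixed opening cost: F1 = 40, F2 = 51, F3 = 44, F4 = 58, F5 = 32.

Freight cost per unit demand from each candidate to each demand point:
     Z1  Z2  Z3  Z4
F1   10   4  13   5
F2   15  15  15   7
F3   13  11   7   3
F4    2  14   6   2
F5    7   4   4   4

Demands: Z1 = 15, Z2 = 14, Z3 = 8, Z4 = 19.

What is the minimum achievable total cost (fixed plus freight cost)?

246

Open {F4, F5}: assign each demand point to its cheapest open site.
  Z1→F4 15×2=30, Z2→F5 14×4=56, Z3→F5 8×4=32, Z4→F4 19×2=38
  freight cost 156, fixed 90 → total 246.
Compare {F1, F4}: freight cost 172 + fixed 98 = 270.
Compare {F1, F4, F5}: freight cost 156 + fixed 130 = 286.
Compare {F3, F4, F5}: freight cost 156 + fixed 134 = 290.
All other subsets cost ≥ 270. Minimum total cost: 246.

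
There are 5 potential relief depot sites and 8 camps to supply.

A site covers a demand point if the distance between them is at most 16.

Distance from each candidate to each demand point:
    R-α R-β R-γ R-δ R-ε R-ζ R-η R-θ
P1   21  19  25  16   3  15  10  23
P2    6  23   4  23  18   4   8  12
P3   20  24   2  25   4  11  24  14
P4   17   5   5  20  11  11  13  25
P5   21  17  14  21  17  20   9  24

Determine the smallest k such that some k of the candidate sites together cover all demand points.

Coverage sets (demand points within 16 of each site):
  P1: {R-δ, R-ε, R-ζ, R-η}
  P2: {R-α, R-γ, R-ζ, R-η, R-θ}
  P3: {R-γ, R-ε, R-ζ, R-θ}
  P4: {R-β, R-γ, R-ε, R-ζ, R-η}
  P5: {R-γ, R-η}
No 2 sites suffice: every size-2 union leaves at least one demand point uncovered.
But {P1, P2, P4} covers everything, so the minimum is 3.

3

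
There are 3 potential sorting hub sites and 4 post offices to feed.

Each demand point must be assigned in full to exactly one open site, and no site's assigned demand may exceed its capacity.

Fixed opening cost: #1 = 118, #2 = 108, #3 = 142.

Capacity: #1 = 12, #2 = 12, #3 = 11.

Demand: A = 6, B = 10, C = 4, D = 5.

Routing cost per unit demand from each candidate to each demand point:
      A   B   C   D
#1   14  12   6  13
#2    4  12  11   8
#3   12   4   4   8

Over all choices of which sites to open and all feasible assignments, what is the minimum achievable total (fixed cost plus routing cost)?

Open {#1, #2, #3}; cheapest assignment that respects the capacities:
  #1 (cap 12, load 4): C — cost 4×6 = 24
  #2 (cap 12, load 11): A, D — cost 6×4 + 5×8 = 64
  #3 (cap 11, load 10): B — cost 10×4 = 40
  Shipping 128, fixed 368 → total 496.
  Any other capacity-feasible assignment to {#1, #2, #3} ships for at least 128.
Total demand is 25 and no other set of sites has combined capacity ≥ 25, so {#1, #2, #3} is the only feasible choice of open sites. Minimum: 496.

496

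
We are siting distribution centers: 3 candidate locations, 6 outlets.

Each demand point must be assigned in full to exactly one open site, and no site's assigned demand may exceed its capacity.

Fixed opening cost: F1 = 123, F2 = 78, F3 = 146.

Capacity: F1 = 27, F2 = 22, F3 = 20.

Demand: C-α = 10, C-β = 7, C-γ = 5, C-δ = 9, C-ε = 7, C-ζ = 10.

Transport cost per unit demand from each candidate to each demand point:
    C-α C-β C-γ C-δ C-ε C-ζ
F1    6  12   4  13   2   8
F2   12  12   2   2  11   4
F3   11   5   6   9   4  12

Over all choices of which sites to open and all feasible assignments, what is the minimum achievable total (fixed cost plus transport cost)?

467

Open {F1, F2}; cheapest assignment that respects the capacities:
  F1 (cap 27, load 27): C-α, C-ε, C-ζ — cost 10×6 + 7×2 + 10×8 = 154
  F2 (cap 22, load 21): C-β, C-γ, C-δ — cost 7×12 + 5×2 + 9×2 = 112
  Shipping 266, fixed 201 → total 467.
  Any other capacity-feasible assignment to {F1, F2} ships for at least 266.
Compare {F1, F2, F3}: its best feasible assignment gives total 534.
Every other set of open sites that can feasibly serve all demand totals ≥ 534 even under its best assignment. Minimum: 467.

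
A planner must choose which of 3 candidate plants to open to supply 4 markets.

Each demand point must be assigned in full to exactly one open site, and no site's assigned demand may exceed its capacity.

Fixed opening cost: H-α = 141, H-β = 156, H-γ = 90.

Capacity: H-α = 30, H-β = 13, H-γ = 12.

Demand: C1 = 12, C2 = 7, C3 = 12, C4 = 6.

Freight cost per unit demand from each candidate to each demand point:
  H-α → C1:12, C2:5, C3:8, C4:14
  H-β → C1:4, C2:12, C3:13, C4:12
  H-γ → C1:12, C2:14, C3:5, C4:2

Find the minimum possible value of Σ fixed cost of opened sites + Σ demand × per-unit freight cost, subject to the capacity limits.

Open {H-α, H-γ}; cheapest assignment that respects the capacities:
  H-α (cap 30, load 25): C1, C2, C4 — cost 12×12 + 7×5 + 6×14 = 263
  H-γ (cap 12, load 12): C3 — cost 12×5 = 60
  Shipping 323, fixed 231 → total 554.
  Any other capacity-feasible assignment to {H-α, H-γ} ships for at least 323.
Compare {H-α, H-β}: its best feasible assignment gives total 560.
Compare {H-α, H-β, H-γ}: its best feasible assignment gives total 578.
Every other set of open sites that can feasibly serve all demand totals ≥ 560 even under its best assignment. Minimum: 554.

554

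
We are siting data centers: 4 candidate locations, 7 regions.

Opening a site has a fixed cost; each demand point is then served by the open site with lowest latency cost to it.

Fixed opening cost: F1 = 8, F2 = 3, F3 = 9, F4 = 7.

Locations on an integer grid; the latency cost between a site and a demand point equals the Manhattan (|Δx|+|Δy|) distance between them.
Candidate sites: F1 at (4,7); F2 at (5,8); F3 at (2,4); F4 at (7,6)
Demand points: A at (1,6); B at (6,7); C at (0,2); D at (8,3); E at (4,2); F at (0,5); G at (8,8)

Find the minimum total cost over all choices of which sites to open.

Open {F2, F3}: assign each demand point to its cheapest open site.
  A→F3 3, B→F2 2, C→F3 4, D→F3 7, E→F3 4, F→F3 3, G→F2 3
  latency cost 26, fixed 12 → total 38.
Compare {F3, F4}: latency cost 23 + fixed 16 = 39.
Compare {F2, F3, F4}: latency cost 23 + fixed 19 = 42.
Compare {F1, F3}: latency cost 28 + fixed 17 = 45.
All other subsets cost ≥ 39. Minimum total cost: 38.

38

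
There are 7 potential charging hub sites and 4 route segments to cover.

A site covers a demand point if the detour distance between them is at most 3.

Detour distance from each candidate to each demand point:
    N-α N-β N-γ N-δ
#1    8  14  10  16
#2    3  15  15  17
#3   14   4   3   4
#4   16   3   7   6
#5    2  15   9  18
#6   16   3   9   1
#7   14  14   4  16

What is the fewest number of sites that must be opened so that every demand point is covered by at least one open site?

3

Coverage sets (demand points within 3 of each site):
  #1: {}
  #2: {N-α}
  #3: {N-γ}
  #4: {N-β}
  #5: {N-α}
  #6: {N-β, N-δ}
  #7: {}
No 2 sites suffice: every size-2 union leaves at least one demand point uncovered.
But {#2, #3, #6} covers everything, so the minimum is 3.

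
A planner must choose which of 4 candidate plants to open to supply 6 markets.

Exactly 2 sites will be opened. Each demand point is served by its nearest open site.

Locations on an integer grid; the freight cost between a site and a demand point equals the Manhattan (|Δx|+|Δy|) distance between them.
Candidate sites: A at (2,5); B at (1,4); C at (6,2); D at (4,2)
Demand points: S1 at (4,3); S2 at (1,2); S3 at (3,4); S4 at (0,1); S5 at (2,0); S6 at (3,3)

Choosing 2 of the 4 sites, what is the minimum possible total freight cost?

15

Open {B, D}.
  S1→D 1, S2→B 2, S3→B 2, S4→B 4, S5→D 4, S6→D 2  ⇒ total 15.
Compare {A, D}: total 17.
Compare {C, D}: total 18.
No size-2 selection does better; minimum is 15.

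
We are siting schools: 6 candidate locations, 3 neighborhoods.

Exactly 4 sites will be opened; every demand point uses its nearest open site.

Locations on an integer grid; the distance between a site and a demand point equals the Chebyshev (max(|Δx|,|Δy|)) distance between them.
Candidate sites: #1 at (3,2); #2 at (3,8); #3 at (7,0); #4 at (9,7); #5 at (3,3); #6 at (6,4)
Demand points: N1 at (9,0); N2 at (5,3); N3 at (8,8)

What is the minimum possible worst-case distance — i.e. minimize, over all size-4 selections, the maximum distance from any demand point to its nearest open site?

2

Open {#1, #2, #3, #4}.
  Farthest demand point is N1 at distance 2 (to #3); all others are ≤ 2.
With {#1, #3, #4, #5} the worst case is 2.
With {#1, #3, #4, #6} the worst case is 2.
No size-4 selection achieves below 2.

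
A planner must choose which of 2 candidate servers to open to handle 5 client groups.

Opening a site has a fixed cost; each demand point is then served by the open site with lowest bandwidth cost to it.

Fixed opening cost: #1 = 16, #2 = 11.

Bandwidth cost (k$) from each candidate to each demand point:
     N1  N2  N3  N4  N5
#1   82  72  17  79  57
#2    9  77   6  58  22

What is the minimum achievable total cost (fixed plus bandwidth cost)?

183

Open {#2}: assign each demand point to its cheapest open site.
  N1→#2 9, N2→#2 77, N3→#2 6, N4→#2 58, N5→#2 22
  bandwidth cost 172, fixed 11 → total 183.
Compare {#1, #2}: bandwidth cost 167 + fixed 27 = 194.
Compare {#1}: bandwidth cost 307 + fixed 16 = 323.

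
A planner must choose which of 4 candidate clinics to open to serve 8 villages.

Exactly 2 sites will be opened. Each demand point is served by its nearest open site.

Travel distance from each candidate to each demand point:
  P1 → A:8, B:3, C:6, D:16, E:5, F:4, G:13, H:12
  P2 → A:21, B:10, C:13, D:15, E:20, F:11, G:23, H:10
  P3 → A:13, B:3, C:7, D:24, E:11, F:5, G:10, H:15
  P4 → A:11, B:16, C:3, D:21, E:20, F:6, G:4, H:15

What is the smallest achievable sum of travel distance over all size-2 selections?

55

Open {P1, P4}.
  A→P1 8, B→P1 3, C→P4 3, D→P1 16, E→P1 5, F→P1 4, G→P4 4, H→P1 12  ⇒ total 55.
Compare {P1, P2}: total 64.
Compare {P1, P3}: total 64.
No size-2 selection does better; minimum is 55.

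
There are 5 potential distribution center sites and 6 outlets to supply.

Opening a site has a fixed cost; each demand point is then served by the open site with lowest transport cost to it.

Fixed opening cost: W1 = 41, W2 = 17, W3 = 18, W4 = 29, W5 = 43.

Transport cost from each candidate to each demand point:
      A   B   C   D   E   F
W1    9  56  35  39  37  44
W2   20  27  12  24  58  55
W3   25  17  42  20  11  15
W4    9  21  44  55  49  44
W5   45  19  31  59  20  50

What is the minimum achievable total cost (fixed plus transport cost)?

Open {W2, W3}: assign each demand point to its cheapest open site.
  A→W2 20, B→W3 17, C→W2 12, D→W3 20, E→W3 11, F→W3 15
  transport cost 95, fixed 35 → total 130.
Compare {W3}: transport cost 130 + fixed 18 = 148.
Compare {W2, W3, W4}: transport cost 84 + fixed 64 = 148.
Compare {W1, W2, W3}: transport cost 84 + fixed 76 = 160.
All other subsets cost ≥ 148. Minimum total cost: 130.

130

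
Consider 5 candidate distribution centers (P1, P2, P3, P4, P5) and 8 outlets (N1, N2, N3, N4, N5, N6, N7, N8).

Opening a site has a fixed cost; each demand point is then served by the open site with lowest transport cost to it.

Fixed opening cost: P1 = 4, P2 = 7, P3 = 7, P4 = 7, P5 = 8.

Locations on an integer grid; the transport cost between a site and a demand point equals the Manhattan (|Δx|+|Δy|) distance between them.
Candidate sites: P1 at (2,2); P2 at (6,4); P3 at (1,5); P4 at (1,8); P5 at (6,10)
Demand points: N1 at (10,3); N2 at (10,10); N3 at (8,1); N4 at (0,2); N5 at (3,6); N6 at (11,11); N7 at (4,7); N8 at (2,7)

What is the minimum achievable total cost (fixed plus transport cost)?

55

Open {P1, P5}: assign each demand point to its cheapest open site.
  N1→P1 9, N2→P5 4, N3→P1 7, N4→P1 2, N5→P1 5, N6→P5 6, N7→P5 5, N8→P1 5
  transport cost 43, fixed 12 → total 55.
Compare {P1, P2, P5}: transport cost 37 + fixed 19 = 56.
Compare {P1, P4, P5}: transport cost 38 + fixed 19 = 57.
Compare {P2, P3, P5}: transport cost 35 + fixed 22 = 57.
All other subsets cost ≥ 56. Minimum total cost: 55.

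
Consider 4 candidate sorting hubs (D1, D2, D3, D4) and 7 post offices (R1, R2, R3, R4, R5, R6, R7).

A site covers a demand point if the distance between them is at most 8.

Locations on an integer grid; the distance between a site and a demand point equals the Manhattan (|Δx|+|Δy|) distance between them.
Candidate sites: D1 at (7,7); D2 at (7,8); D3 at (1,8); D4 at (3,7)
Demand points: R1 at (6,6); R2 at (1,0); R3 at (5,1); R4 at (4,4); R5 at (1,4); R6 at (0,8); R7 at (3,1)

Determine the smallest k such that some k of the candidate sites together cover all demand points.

2

Coverage sets (demand points within 8 of each site):
  D1: {R1, R3, R4, R6}
  D2: {R1, R4, R6}
  D3: {R1, R2, R4, R5, R6}
  D4: {R1, R3, R4, R5, R6, R7}
No single site covers all 7 demand points.
But {D3, D4} covers everything, so the minimum is 2.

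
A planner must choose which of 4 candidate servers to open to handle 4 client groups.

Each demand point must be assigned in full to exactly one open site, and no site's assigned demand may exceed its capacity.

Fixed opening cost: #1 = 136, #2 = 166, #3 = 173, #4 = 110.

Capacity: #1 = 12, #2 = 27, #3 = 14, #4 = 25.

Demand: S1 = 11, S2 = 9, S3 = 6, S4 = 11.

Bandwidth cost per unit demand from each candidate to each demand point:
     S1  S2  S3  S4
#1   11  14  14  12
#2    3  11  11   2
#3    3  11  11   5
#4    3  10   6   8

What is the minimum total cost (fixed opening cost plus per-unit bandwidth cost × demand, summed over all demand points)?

457

Open {#2, #4}; cheapest assignment that respects the capacities:
  #2 (cap 27, load 22): S1, S4 — cost 11×3 + 11×2 = 55
  #4 (cap 25, load 15): S2, S3 — cost 9×10 + 6×6 = 126
  Shipping 181, fixed 276 → total 457.
  Any other capacity-feasible assignment to {#2, #4} ships for at least 181.
Compare {#2, #3}: its best feasible assignment gives total 559.
Compare {#1, #2, #4}: its best feasible assignment gives total 593.
Every other set of open sites that can feasibly serve all demand totals ≥ 559 even under its best assignment. Minimum: 457.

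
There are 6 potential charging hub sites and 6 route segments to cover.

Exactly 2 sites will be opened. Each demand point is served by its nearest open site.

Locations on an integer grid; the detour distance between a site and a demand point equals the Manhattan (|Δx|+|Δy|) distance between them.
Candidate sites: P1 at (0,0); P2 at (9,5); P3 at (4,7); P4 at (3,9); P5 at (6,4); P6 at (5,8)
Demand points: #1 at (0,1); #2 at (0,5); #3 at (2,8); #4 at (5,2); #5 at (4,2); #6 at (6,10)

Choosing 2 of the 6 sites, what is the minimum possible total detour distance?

24

Open {P1, P6}.
  #1→P1 1, #2→P1 5, #3→P6 3, #4→P6 6, #5→P1 6, #6→P6 3  ⇒ total 24.
Compare {P1, P3}: total 25.
Compare {P1, P4}: total 25.
No size-2 selection does better; minimum is 24.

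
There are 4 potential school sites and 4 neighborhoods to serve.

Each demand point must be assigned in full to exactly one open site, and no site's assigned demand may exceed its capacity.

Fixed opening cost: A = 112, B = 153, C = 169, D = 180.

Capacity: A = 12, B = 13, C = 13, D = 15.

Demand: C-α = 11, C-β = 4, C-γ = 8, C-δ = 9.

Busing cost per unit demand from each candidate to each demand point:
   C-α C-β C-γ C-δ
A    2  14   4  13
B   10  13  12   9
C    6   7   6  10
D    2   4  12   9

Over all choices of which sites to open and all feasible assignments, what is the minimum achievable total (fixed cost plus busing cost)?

596

Open {A, B, D}; cheapest assignment that respects the capacities:
  A (cap 12, load 8): C-γ — cost 8×4 = 32
  B (cap 13, load 9): C-δ — cost 9×9 = 81
  D (cap 15, load 15): C-α, C-β — cost 11×2 + 4×4 = 38
  Shipping 151, fixed 445 → total 596.
  Any other capacity-feasible assignment to {A, B, D} ships for at least 151.
Compare {A, B, C}: its best feasible assignment gives total 613.
Compare {A, C, D}: its best feasible assignment gives total 621.
Every other set of open sites that can feasibly serve all demand totals ≥ 613 even under its best assignment. Minimum: 596.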